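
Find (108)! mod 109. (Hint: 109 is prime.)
By Wilson's theorem, (108)! ≡ -1 ≡ 108 (mod 109)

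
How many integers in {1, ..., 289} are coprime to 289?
272

Prime factorization: 289 = 17^2
Using the formula φ(n) = n × Π(1 - 1/p) for each prime factor p:
φ(289) = 289 × (1 - 1/17)
φ(289) = 272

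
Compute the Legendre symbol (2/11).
(2/11) = 2^{5} mod 11 = -1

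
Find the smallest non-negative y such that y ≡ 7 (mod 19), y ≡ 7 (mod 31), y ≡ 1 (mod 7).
596

Using the Chinese Remainder Theorem:
M = product of moduli = 4123
For equation 1: M_1 = 217, 217 ≡ 8 (mod 19), inverse of 217 mod 19 is 12 (check: 8 × 12 = 96 ≡ 1 (mod 19))
For equation 2: M_2 = 133, 133 ≡ 9 (mod 31), inverse of 133 mod 31 is 7 (check: 9 × 7 = 63 ≡ 1 (mod 31))
For equation 3: M_3 = 589, 589 ≡ 1 (mod 7), inverse of 589 mod 7 is 1 (check: 1 × 1 = 1 ≡ 1 (mod 7))
Combine: y ≡ Σ r_i×M_i×(M_i⁻¹ mod m_i) = 7×217×12 + 7×133×7 + 1×589×1 = 18228 + 6517 + 589 = 25334
25334 mod 4123 = 596
y ≡ 596 (mod 4123)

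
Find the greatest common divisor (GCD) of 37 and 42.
1

Using the Euclidean algorithm:
37 = 0 × 42 + 37
42 = 1 × 37 + 5
37 = 7 × 5 + 2
5 = 2 × 2 + 1
2 = 2 × 1 + 0

GCD(37, 42) = 1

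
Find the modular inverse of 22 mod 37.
22^(-1) ≡ 32 (mod 37). Verification: 22 × 32 = 704 ≡ 1 (mod 37)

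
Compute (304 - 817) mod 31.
14

(304 - 817) = -513
-513 mod 31 = 14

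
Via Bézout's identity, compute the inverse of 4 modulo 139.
Extended GCD: 4(35) + 139(-1) = 1. So 4^(-1) ≡ 35 ≡ 35 (mod 139). Verify: 4 × 35 = 140 ≡ 1 (mod 139)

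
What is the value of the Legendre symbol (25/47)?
(25/47) = 25^{23} mod 47 = 1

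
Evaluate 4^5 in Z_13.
5 = 4 + 1 (binary 101). Repeated squaring mod 13: 4^1 ≡ 4; 4^2 ≡ 4² = 16 ≡ 3; 4^4 ≡ 3² = 9 ≡ 9. Multiply: 4^5 = 4^4 × 4^1 ≡ 9 × 4 (mod 13): 9 × 4 = 36 ≡ 10. So 4^5 ≡ 10 (mod 13).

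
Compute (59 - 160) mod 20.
19

(59 - 160) = -101
-101 mod 20 = 19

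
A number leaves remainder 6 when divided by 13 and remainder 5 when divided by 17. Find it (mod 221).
M = 13 × 17 = 221. M₁ = 17, y₁ ≡ 10 (mod 13). M₂ = 13, y₂ ≡ 4 (mod 17). r = 6×17×10 + 5×13×4 ≡ 175 (mod 221)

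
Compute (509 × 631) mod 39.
14

(509 × 631) = 321179
321179 mod 39 = 14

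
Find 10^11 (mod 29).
Using repeated squaring. 11 = 8 + 2 + 1 (binary 1011). Repeated squaring mod 29: 10^1 ≡ 10; 10^2 ≡ 10² = 100 ≡ 13; 10^4 ≡ 13² = 169 ≡ 24; 10^8 ≡ 24² = 576 ≡ 25. Multiply: 10^11 = 10^8 × 10^2 × 10^1 ≡ 25 × 13 × 10 (mod 29): 25 × 13 = 325 ≡ 6; 6 × 10 = 60 ≡ 2. So 10^11 ≡ 2 (mod 29).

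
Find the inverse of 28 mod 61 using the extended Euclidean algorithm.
Extended GCD: 28(24) + 61(-11) = 1. So 28^(-1) ≡ 24 ≡ 24 (mod 61). Verify: 28 × 24 = 672 ≡ 1 (mod 61)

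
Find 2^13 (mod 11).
Using Fermat: 2^{10} ≡ 1 (mod 11). 13 ≡ 3 (mod 10). So 2^{13} ≡ 2^{3} ≡ 8 (mod 11)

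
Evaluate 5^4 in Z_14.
4 = 4 (binary 100). Repeated squaring mod 14: 5^1 ≡ 5; 5^2 ≡ 5² = 25 ≡ 11; 5^4 ≡ 11² = 121 ≡ 9. So 5^4 ≡ 9 (mod 14).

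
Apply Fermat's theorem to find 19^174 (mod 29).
By Fermat: 19^{28} ≡ 1 (mod 29). 174 = 6×28 + 6. So 19^{174} ≡ 19^{6} ≡ 22 (mod 29)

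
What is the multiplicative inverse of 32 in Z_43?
32^(-1) ≡ 39 (mod 43). Verification: 32 × 39 = 1248 ≡ 1 (mod 43)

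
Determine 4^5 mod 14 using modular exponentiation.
5 = 4 + 1 (binary 101). Repeated squaring mod 14: 4^1 ≡ 4; 4^2 ≡ 4² = 16 ≡ 2; 4^4 ≡ 2² = 4 ≡ 4. Multiply: 4^5 = 4^4 × 4^1 ≡ 4 × 4 (mod 14): 4 × 4 = 16 ≡ 2. So 4^5 ≡ 2 (mod 14).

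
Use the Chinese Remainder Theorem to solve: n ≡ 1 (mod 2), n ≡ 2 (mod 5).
M = 2 × 5 = 10. M₁ = 5, y₁ ≡ 1 (mod 2). M₂ = 2, y₂ ≡ 3 (mod 5). n = 1×5×1 + 2×2×3 ≡ 7 (mod 10)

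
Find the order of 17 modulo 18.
Powers of 17 mod 18: 17^1≡17, 17^2≡1. Order = 2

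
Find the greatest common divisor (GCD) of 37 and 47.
1

Using the Euclidean algorithm:
37 = 0 × 47 + 37
47 = 1 × 37 + 10
37 = 3 × 10 + 7
10 = 1 × 7 + 3
7 = 2 × 3 + 1
3 = 3 × 1 + 0

GCD(37, 47) = 1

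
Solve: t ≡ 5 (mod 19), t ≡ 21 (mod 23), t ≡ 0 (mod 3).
M = 19 × 23 × 3 = 1311. M₁ = 69, y₁ ≡ 8 (mod 19). M₂ = 57, y₂ ≡ 21 (mod 23). M₃ = 437, y₃ ≡ 2 (mod 3). t = 5×69×8 + 21×57×21 + 0×437×2 ≡ 366 (mod 1311)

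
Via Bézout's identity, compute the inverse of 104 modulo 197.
Extended GCD: 104(36) + 197(-19) = 1. So 104^(-1) ≡ 36 ≡ 36 (mod 197). Verify: 104 × 36 = 3744 ≡ 1 (mod 197)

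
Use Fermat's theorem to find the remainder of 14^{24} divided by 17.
16

By Fermat's Little Theorem, a^(p-1) ≡ 1 (mod p) for prime p and gcd(a, p) = 1
Here p = 17, so 14^16 ≡ 1 (mod 17)
We can reduce the exponent: 24 mod 16 = 8
So 14^24 ≡ 14^8 (mod 17)
Computing: 14^8 mod 17 = 16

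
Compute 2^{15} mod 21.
8

Using successive squaring:
Binary expansion of 15: 1111
Powers of 2 mod 21 (each is the square of the previous):
  2^1 ≡ 2 (mod 21)
  2^2 ≡ 2² = 4 ≡ 4 (mod 21)
  2^4 ≡ 4² = 16 ≡ 16 (mod 21)
  2^8 ≡ 16² = 256 ≡ 4 (mod 21)
15 = 8 + 4 + 2 + 1, so 2^15 = 2^8 × 2^4 × 2^2 × 2^1 ≡ 4 × 16 × 4 × 2 (mod 21)
Multiplying step by step:
  4 × 16 = 64 ≡ 1 (mod 21)
  1 × 4 = 4 ≡ 4 (mod 21)
  4 × 2 = 8 ≡ 8 (mod 21)
Result: 2^15 ≡ 8 (mod 21)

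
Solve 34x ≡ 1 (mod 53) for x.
39

Using Extended Euclidean Algorithm:
gcd(34, 53) = 1
Bezout coefficients: 34 × -14 + 53 × 9 = 1
So 34 × -14 ≡ 1 (mod 53)
The inverse is -14 mod 53 = 39
Verification: 34 × 39 = 1326 = 25 × 53 + 1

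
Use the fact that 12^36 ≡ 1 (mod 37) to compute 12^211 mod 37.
By Fermat: 12^{36} ≡ 1 (mod 37). 211 = 5×36 + 31. So 12^{211} ≡ 12^{31} ≡ 16 (mod 37)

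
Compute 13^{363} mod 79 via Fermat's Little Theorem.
65

By Fermat's Little Theorem, a^(p-1) ≡ 1 (mod p) for prime p and gcd(a, p) = 1
Here p = 79, so 13^78 ≡ 1 (mod 79)
We can reduce the exponent: 363 mod 78 = 51
So 13^363 ≡ 13^51 (mod 79)
Computing: 13^51 mod 79 = 65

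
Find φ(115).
88

Prime factorization: 115 = 5 × 23
Using the formula φ(n) = n × Π(1 - 1/p) for each prime factor p:
φ(115) = 115 × (1 - 1/5) × (1 - 1/23)
φ(115) = 88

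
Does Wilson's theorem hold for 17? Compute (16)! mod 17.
(16)! mod 17 = 16. Since this equals -1 (mod 17), Wilson confirms 17 is prime.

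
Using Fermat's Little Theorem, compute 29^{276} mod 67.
1

By Fermat's Little Theorem, a^(p-1) ≡ 1 (mod p) for prime p and gcd(a, p) = 1
Here p = 67, so 29^66 ≡ 1 (mod 67)
We can reduce the exponent: 276 mod 66 = 12
So 29^276 ≡ 29^12 (mod 67)
Computing: 29^12 mod 67 = 1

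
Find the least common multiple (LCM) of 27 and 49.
1323

First find GCD(27, 49) using the Euclidean algorithm:
27 = 0 × 49 + 27
49 = 1 × 27 + 22
27 = 1 × 22 + 5
22 = 4 × 5 + 2
5 = 2 × 2 + 1
2 = 2 × 1 + 0
GCD(27, 49) = 1

LCM formula: LCM(a, b) = (a × b) / GCD(a, b)
LCM(27, 49) = (27 × 49) / 1
LCM(27, 49) = 1323 / 1
LCM(27, 49) = 1323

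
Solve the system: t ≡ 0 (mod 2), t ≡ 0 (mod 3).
M = 2 × 3 = 6. M₁ = 3, y₁ ≡ 1 (mod 2). M₂ = 2, y₂ ≡ 2 (mod 3). t = 0×3×1 + 0×2×2 ≡ 0 (mod 6)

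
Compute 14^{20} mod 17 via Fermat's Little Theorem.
13

By Fermat's Little Theorem, a^(p-1) ≡ 1 (mod p) for prime p and gcd(a, p) = 1
Here p = 17, so 14^16 ≡ 1 (mod 17)
We can reduce the exponent: 20 mod 16 = 4
So 14^20 ≡ 14^4 (mod 17)
Computing: 14^4 mod 17 = 13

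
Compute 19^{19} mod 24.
19

Using successive squaring:
Binary expansion of 19: 10011
Powers of 19 mod 24 (each is the square of the previous):
  19^1 ≡ 19 (mod 24)
  19^2 ≡ 19² = 361 ≡ 1 (mod 24)
  19^4 ≡ 1² = 1 ≡ 1 (mod 24)
  19^8 ≡ 1² = 1 ≡ 1 (mod 24)
  19^16 ≡ 1² = 1 ≡ 1 (mod 24)
19 = 16 + 2 + 1, so 19^19 = 19^16 × 19^2 × 19^1 ≡ 1 × 1 × 19 (mod 24)
Multiplying step by step:
  1 × 1 = 1 ≡ 1 (mod 24)
  1 × 19 = 19 ≡ 19 (mod 24)
Result: 19^19 ≡ 19 (mod 24)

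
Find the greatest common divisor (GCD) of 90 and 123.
3

Using the Euclidean algorithm:
90 = 0 × 123 + 90
123 = 1 × 90 + 33
90 = 2 × 33 + 24
33 = 1 × 24 + 9
24 = 2 × 9 + 6
9 = 1 × 6 + 3
6 = 2 × 3 + 0

GCD(90, 123) = 3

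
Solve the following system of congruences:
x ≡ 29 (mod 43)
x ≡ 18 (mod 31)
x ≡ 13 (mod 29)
13875

Using the Chinese Remainder Theorem:
M = product of moduli = 38657
For equation 1: M_1 = 899, 899 ≡ 39 (mod 43), inverse of 899 mod 43 is 32 (check: 39 × 32 = 1248 ≡ 1 (mod 43))
For equation 2: M_2 = 1247, 1247 ≡ 7 (mod 31), inverse of 1247 mod 31 is 9 (check: 7 × 9 = 63 ≡ 1 (mod 31))
For equation 3: M_3 = 1333, 1333 ≡ 28 (mod 29), inverse of 1333 mod 29 is 28 (check: 28 × 28 = 784 ≡ 1 (mod 29))
Combine: x ≡ Σ r_i×M_i×(M_i⁻¹ mod m_i) = 29×899×32 + 18×1247×9 + 13×1333×28 = 834272 + 202014 + 485212 = 1521498
1521498 mod 38657 = 13875
x ≡ 13875 (mod 38657)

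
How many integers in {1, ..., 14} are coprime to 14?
6

Prime factorization: 14 = 2 × 7
Using the formula φ(n) = n × Π(1 - 1/p) for each prime factor p:
φ(14) = 14 × (1 - 1/2) × (1 - 1/7)
φ(14) = 6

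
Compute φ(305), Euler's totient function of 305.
240

Prime factorization: 305 = 5 × 61
Using the formula φ(n) = n × Π(1 - 1/p) for each prime factor p:
φ(305) = 305 × (1 - 1/5) × (1 - 1/61)
φ(305) = 240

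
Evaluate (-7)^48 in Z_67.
Using repeated squaring. (-7) ≡ 60 (mod 67). 48 = 32 + 16 (binary 110000). Repeated squaring mod 67: 60^1 ≡ 60; 60^2 ≡ 60² = 3600 ≡ 49; 60^4 ≡ 49² = 2401 ≡ 56; 60^8 ≡ 56² = 3136 ≡ 54; 60^16 ≡ 54² = 2916 ≡ 35; 60^32 ≡ 35² = 1225 ≡ 19. Multiply: (-7)^48 ≡ 60^32 × 60^16 ≡ 19 × 35 (mod 67): 19 × 35 = 665 ≡ 62. So (-7)^48 ≡ 62 (mod 67).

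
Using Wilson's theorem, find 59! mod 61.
(60)! = (59)! × (60) ≡ -1 (mod 61). So (59)! ≡ -1 × (60)^(-1) ≡ (-1)×(-1) = 1 (mod 61)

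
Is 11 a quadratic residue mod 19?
By Euler's criterion: 11^{9} ≡ 1 (mod 19). Since this equals 1, 11 is a QR.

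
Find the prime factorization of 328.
2^3 × 41

Divide by primes starting from smallest:
328 ÷ 2 = 164
164 ÷ 2 = 82
82 ÷ 2 = 41
41 ÷ 41 = 1

328 = 2^3 × 41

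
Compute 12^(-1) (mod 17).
10

Using Extended Euclidean Algorithm:
gcd(12, 17) = 1
Bezout coefficients: 12 × -7 + 17 × 5 = 1
So 12 × -7 ≡ 1 (mod 17)
The inverse is -7 mod 17 = 10
Verification: 12 × 10 = 120 = 7 × 17 + 1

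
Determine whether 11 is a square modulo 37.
By Euler's criterion: 11^{18} ≡ 1 (mod 37). Since this equals 1, 11 is a QR.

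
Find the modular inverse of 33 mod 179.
33^(-1) ≡ 38 (mod 179). Verification: 33 × 38 = 1254 ≡ 1 (mod 179)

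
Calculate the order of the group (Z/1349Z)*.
1260

Prime factorization: 1349 = 19 × 71
Using the formula φ(n) = n × Π(1 - 1/p) for each prime factor p:
φ(1349) = 1349 × (1 - 1/19) × (1 - 1/71)
φ(1349) = 1260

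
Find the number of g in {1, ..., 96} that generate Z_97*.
Number of primitive roots mod 97 = φ(96) = 32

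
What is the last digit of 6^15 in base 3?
Using repeated squaring. 6 ≡ 0 (mod 3). 15 = 8 + 4 + 2 + 1 (binary 1111). Repeated squaring mod 3: 0^1 ≡ 0; 0^2 ≡ 0² = 0 ≡ 0; 0^4 ≡ 0² = 0 ≡ 0; 0^8 ≡ 0² = 0 ≡ 0. Multiply: 6^15 ≡ 0^8 × 0^4 × 0^2 × 0^1 ≡ 0 × 0 × 0 × 0 (mod 3): 0 × 0 = 0 ≡ 0; 0 × 0 = 0 ≡ 0; 0 × 0 = 0 ≡ 0. So 6^15 ≡ 0 (mod 3).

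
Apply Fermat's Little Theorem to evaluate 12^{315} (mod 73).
27

By Fermat's Little Theorem, a^(p-1) ≡ 1 (mod p) for prime p and gcd(a, p) = 1
Here p = 73, so 12^72 ≡ 1 (mod 73)
We can reduce the exponent: 315 mod 72 = 27
So 12^315 ≡ 12^27 (mod 73)
Computing: 12^27 mod 73 = 27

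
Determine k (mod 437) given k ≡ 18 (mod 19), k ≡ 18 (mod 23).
18

Using the Chinese Remainder Theorem:
M = product of moduli = 437
For equation 1: M_1 = 23, 23 ≡ 4 (mod 19), inverse of 23 mod 19 is 5 (check: 4 × 5 = 20 ≡ 1 (mod 19))
For equation 2: M_2 = 19, 19 ≡ 19 (mod 23), inverse of 19 mod 23 is 17 (check: 19 × 17 = 323 ≡ 1 (mod 23))
Combine: k ≡ Σ r_i×M_i×(M_i⁻¹ mod m_i) = 18×23×5 + 18×19×17 = 2070 + 5814 = 7884
7884 mod 437 = 18
k ≡ 18 (mod 437)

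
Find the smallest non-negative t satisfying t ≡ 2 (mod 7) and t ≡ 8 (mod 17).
M = 7 × 17 = 119. M₁ = 17, y₁ ≡ 5 (mod 7). M₂ = 7, y₂ ≡ 5 (mod 17). t = 2×17×5 + 8×7×5 ≡ 93 (mod 119)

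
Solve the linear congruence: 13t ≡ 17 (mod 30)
29

Since gcd(13, 30) = 1 divides 17, a solution exists.
Multiply both sides by the inverse of 13 mod 30:
  13^(-1) mod 30 = 7
  x ≡ 7 × 17 ≡ 119 ≡ 29 (mod 30)
Verification: 13 × 29 = 377 = 12 × 30 + 17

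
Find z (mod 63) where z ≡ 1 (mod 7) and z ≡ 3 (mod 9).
M = 7 × 9 = 63. M₁ = 9, y₁ ≡ 4 (mod 7). M₂ = 7, y₂ ≡ 4 (mod 9). z = 1×9×4 + 3×7×4 ≡ 57 (mod 63)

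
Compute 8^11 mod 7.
Using Fermat: 8^{6} ≡ 1 (mod 7). 11 ≡ 5 (mod 6). So 8^{11} ≡ 8^{5} ≡ 1 (mod 7)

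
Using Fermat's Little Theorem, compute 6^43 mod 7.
By Fermat: 6^{6} ≡ 1 (mod 7). 43 = 7×6 + 1. So 6^{43} ≡ 6^{1} ≡ 6 (mod 7)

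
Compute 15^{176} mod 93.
78

Using successive squaring:
Binary expansion of 176: 10110000
Powers of 15 mod 93 (each is the square of the previous):
  15^1 ≡ 15 (mod 93)
  15^2 ≡ 15² = 225 ≡ 39 (mod 93)
  15^4 ≡ 39² = 1521 ≡ 33 (mod 93)
  15^8 ≡ 33² = 1089 ≡ 66 (mod 93)
  15^16 ≡ 66² = 4356 ≡ 78 (mod 93)
  15^32 ≡ 78² = 6084 ≡ 39 (mod 93)
  15^64 ≡ 39² = 1521 ≡ 33 (mod 93)
  15^128 ≡ 33² = 1089 ≡ 66 (mod 93)
176 = 128 + 32 + 16, so 15^176 = 15^128 × 15^32 × 15^16 ≡ 66 × 39 × 78 (mod 93)
Multiplying step by step:
  66 × 39 = 2574 ≡ 63 (mod 93)
  63 × 78 = 4914 ≡ 78 (mod 93)
Result: 15^176 ≡ 78 (mod 93)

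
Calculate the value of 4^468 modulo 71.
Using Fermat: 4^{70} ≡ 1 (mod 71). 468 ≡ 48 (mod 70). So 4^{468} ≡ 4^{48} ≡ 19 (mod 71)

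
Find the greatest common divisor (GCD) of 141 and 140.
1

Using the Euclidean algorithm:
141 = 1 × 140 + 1
140 = 140 × 1 + 0

GCD(141, 140) = 1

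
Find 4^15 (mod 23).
Using repeated squaring. 15 = 8 + 4 + 2 + 1 (binary 1111). Repeated squaring mod 23: 4^1 ≡ 4; 4^2 ≡ 4² = 16 ≡ 16; 4^4 ≡ 16² = 256 ≡ 3; 4^8 ≡ 3² = 9 ≡ 9. Multiply: 4^15 = 4^8 × 4^4 × 4^2 × 4^1 ≡ 9 × 3 × 16 × 4 (mod 23): 9 × 3 = 27 ≡ 4; 4 × 16 = 64 ≡ 18; 18 × 4 = 72 ≡ 3. So 4^15 ≡ 3 (mod 23).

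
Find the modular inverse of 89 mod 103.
89^(-1) ≡ 22 (mod 103). Verification: 89 × 22 = 1958 ≡ 1 (mod 103)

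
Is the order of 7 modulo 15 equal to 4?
Yes, ord_15(7) = 4.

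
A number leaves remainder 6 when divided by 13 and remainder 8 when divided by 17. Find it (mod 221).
M = 13 × 17 = 221. M₁ = 17, y₁ ≡ 10 (mod 13). M₂ = 13, y₂ ≡ 4 (mod 17). n = 6×17×10 + 8×13×4 ≡ 110 (mod 221)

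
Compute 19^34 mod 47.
Using repeated squaring. 34 = 32 + 2 (binary 100010). Repeated squaring mod 47: 19^1 ≡ 19; 19^2 ≡ 19² = 361 ≡ 32; 19^4 ≡ 32² = 1024 ≡ 37; 19^8 ≡ 37² = 1369 ≡ 6; 19^16 ≡ 6² = 36 ≡ 36; 19^32 ≡ 36² = 1296 ≡ 27. Multiply: 19^34 = 19^32 × 19^2 ≡ 27 × 32 (mod 47): 27 × 32 = 864 ≡ 18. So 19^34 ≡ 18 (mod 47).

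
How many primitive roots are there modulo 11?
4

The number of primitive roots modulo p is φ(p-1) = φ(10)
φ(10) = 4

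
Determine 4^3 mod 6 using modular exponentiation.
3 = 2 + 1 (binary 11). Repeated squaring mod 6: 4^1 ≡ 4; 4^2 ≡ 4² = 16 ≡ 4. Multiply: 4^3 = 4^2 × 4^1 ≡ 4 × 4 (mod 6): 4 × 4 = 16 ≡ 4. So 4^3 ≡ 4 (mod 6).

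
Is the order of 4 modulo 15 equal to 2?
Yes, ord_15(4) = 2.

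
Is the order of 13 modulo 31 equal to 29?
No, the actual order is 30, not 29.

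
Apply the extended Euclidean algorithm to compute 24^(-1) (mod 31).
Extended GCD: 24(-9) + 31(7) = 1. So 24^(-1) ≡ 22 ≡ 22 (mod 31). Verify: 24 × 22 = 528 ≡ 1 (mod 31)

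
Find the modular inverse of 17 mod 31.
17^(-1) ≡ 11 (mod 31). Verification: 17 × 11 = 187 ≡ 1 (mod 31)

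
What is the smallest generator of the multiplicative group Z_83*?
p - 1 = 82 has prime divisors 2, 41. h is a primitive root mod 83 iff h^(82/q) ≢ 1 (mod 83) for each such q.
h = 2: 2^41 ≡ 82, 2^2 ≡ 4 (mod 83); none is 1, so 2 has order 82 and is a primitive root.
The smallest primitive root mod 83 is g = 2.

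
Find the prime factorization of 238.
2 × 7 × 17

Divide by primes starting from smallest:
238 ÷ 2 = 119
119 ÷ 7 = 17
17 ÷ 17 = 1

238 = 2 × 7 × 17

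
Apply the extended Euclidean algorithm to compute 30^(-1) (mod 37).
Extended GCD: 30(-16) + 37(13) = 1. So 30^(-1) ≡ 21 ≡ 21 (mod 37). Verify: 30 × 21 = 630 ≡ 1 (mod 37)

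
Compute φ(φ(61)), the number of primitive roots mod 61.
Number of primitive roots mod 61 = φ(60) = 16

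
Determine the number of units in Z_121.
110

Prime factorization: 121 = 11^2
Using the formula φ(n) = n × Π(1 - 1/p) for each prime factor p:
φ(121) = 121 × (1 - 1/11)
φ(121) = 110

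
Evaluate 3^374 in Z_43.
Using Fermat: 3^{42} ≡ 1 (mod 43). 374 ≡ 38 (mod 42). So 3^{374} ≡ 3^{38} ≡ 17 (mod 43)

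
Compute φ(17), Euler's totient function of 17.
16

Prime factorization: 17 = 17
Using the formula φ(n) = n × Π(1 - 1/p) for each prime factor p:
φ(17) = 17 × (1 - 1/17)
φ(17) = 16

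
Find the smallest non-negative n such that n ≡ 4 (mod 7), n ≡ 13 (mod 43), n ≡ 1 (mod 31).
2636

Using the Chinese Remainder Theorem:
M = product of moduli = 9331
For equation 1: M_1 = 1333, 1333 ≡ 3 (mod 7), inverse of 1333 mod 7 is 5 (check: 3 × 5 = 15 ≡ 1 (mod 7))
For equation 2: M_2 = 217, 217 ≡ 2 (mod 43), inverse of 217 mod 43 is 22 (check: 2 × 22 = 44 ≡ 1 (mod 43))
For equation 3: M_3 = 301, 301 ≡ 22 (mod 31), inverse of 301 mod 31 is 24 (check: 22 × 24 = 528 ≡ 1 (mod 31))
Combine: n ≡ Σ r_i×M_i×(M_i⁻¹ mod m_i) = 4×1333×5 + 13×217×22 + 1×301×24 = 26660 + 62062 + 7224 = 95946
95946 mod 9331 = 2636
n ≡ 2636 (mod 9331)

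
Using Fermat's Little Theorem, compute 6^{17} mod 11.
8

By Fermat's Little Theorem, a^(p-1) ≡ 1 (mod p) for prime p and gcd(a, p) = 1
Here p = 11, so 6^10 ≡ 1 (mod 11)
We can reduce the exponent: 17 mod 10 = 7
So 6^17 ≡ 6^7 (mod 11)
Computing: 6^7 mod 11 = 8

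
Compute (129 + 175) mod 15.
4

(129 + 175) = 304
304 mod 15 = 4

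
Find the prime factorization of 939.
3 × 313

Divide by primes starting from smallest:
939 ÷ 3 = 313
313 ÷ 313 = 1

939 = 3 × 313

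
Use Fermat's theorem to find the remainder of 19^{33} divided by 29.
21

By Fermat's Little Theorem, a^(p-1) ≡ 1 (mod p) for prime p and gcd(a, p) = 1
Here p = 29, so 19^28 ≡ 1 (mod 29)
We can reduce the exponent: 33 mod 28 = 5
So 19^33 ≡ 19^5 (mod 29)
Computing: 19^5 mod 29 = 21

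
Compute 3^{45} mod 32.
19

Using successive squaring:
Binary expansion of 45: 101101
Powers of 3 mod 32 (each is the square of the previous):
  3^1 ≡ 3 (mod 32)
  3^2 ≡ 3² = 9 ≡ 9 (mod 32)
  3^4 ≡ 9² = 81 ≡ 17 (mod 32)
  3^8 ≡ 17² = 289 ≡ 1 (mod 32)
  3^16 ≡ 1² = 1 ≡ 1 (mod 32)
  3^32 ≡ 1² = 1 ≡ 1 (mod 32)
45 = 32 + 8 + 4 + 1, so 3^45 = 3^32 × 3^8 × 3^4 × 3^1 ≡ 1 × 1 × 17 × 3 (mod 32)
Multiplying step by step:
  1 × 1 = 1 ≡ 1 (mod 32)
  1 × 17 = 17 ≡ 17 (mod 32)
  17 × 3 = 51 ≡ 19 (mod 32)
Result: 3^45 ≡ 19 (mod 32)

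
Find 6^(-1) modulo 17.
3

Using Extended Euclidean Algorithm:
gcd(6, 17) = 1
Bezout coefficients: 6 × 3 + 17 × -1 = 1
So 6 × 3 ≡ 1 (mod 17)
The inverse is 3 mod 17 = 3
Verification: 6 × 3 = 18 = 1 × 17 + 1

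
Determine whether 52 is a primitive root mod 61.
p - 1 = 60 has prime divisors 2, 3, 5. Check 52^(60/q) mod 61 for each: 52^(60/2) = 52^30 ≡ 1, 52^(60/3) = 52^20 ≡ 1, 52^(60/5) = 52^12 ≡ 20 (mod 61). Since 52^30 ≡ 1 (mod 61), the order of 52 divides 30 (in fact the order is 10) ≠ 60, so it is not a primitive root.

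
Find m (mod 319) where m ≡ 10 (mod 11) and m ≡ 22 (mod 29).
M = 11 × 29 = 319. M₁ = 29, y₁ ≡ 8 (mod 11). M₂ = 11, y₂ ≡ 8 (mod 29). m = 10×29×8 + 22×11×8 ≡ 109 (mod 319)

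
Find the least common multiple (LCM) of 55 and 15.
165

First find GCD(55, 15) using the Euclidean algorithm:
55 = 3 × 15 + 10
15 = 1 × 10 + 5
10 = 2 × 5 + 0
GCD(55, 15) = 5

LCM formula: LCM(a, b) = (a × b) / GCD(a, b)
LCM(55, 15) = (55 × 15) / 5
LCM(55, 15) = 825 / 5
LCM(55, 15) = 165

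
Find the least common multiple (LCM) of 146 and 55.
8030

First find GCD(146, 55) using the Euclidean algorithm:
146 = 2 × 55 + 36
55 = 1 × 36 + 19
36 = 1 × 19 + 17
19 = 1 × 17 + 2
17 = 8 × 2 + 1
2 = 2 × 1 + 0
GCD(146, 55) = 1

LCM formula: LCM(a, b) = (a × b) / GCD(a, b)
LCM(146, 55) = (146 × 55) / 1
LCM(146, 55) = 8030 / 1
LCM(146, 55) = 8030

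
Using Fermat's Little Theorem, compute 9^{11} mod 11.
9

By Fermat's Little Theorem, a^(p-1) ≡ 1 (mod p) for prime p and gcd(a, p) = 1
Here p = 11, so 9^10 ≡ 1 (mod 11)
We can reduce the exponent: 11 mod 10 = 1
So 9^11 ≡ 9^1 (mod 11)
Computing: 9^1 mod 11 = 9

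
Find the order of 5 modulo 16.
Powers of 5 mod 16: 5^1≡5, 5^2≡9, 5^3≡13, 5^4≡1. Order = 4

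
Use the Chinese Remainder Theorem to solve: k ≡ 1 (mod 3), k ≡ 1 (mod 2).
M = 3 × 2 = 6. M₁ = 2, y₁ ≡ 2 (mod 3). M₂ = 3, y₂ ≡ 1 (mod 2). k = 1×2×2 + 1×3×1 ≡ 1 (mod 6)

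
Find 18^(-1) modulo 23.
9

Using Extended Euclidean Algorithm:
gcd(18, 23) = 1
Bezout coefficients: 18 × 9 + 23 × -7 = 1
So 18 × 9 ≡ 1 (mod 23)
The inverse is 9 mod 23 = 9
Verification: 18 × 9 = 162 = 7 × 23 + 1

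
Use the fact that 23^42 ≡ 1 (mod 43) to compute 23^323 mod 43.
By Fermat: 23^{42} ≡ 1 (mod 43). 323 = 7×42 + 29. So 23^{323} ≡ 23^{29} ≡ 9 (mod 43)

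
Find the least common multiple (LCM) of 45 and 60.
180

First find GCD(45, 60) using the Euclidean algorithm:
45 = 0 × 60 + 45
60 = 1 × 45 + 15
45 = 3 × 15 + 0
GCD(45, 60) = 15

LCM formula: LCM(a, b) = (a × b) / GCD(a, b)
LCM(45, 60) = (45 × 60) / 15
LCM(45, 60) = 2700 / 15
LCM(45, 60) = 180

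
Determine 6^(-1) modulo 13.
6^(-1) ≡ 11 (mod 13). Verification: 6 × 11 = 66 ≡ 1 (mod 13)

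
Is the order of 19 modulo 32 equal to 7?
No, the actual order is 8, not 7.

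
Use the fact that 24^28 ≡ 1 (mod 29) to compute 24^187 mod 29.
By Fermat: 24^{28} ≡ 1 (mod 29). 187 = 6×28 + 19. So 24^{187} ≡ 24^{19} ≡ 7 (mod 29)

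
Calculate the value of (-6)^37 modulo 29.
Using Fermat: (-6)^{28} ≡ 1 (mod 29). 37 ≡ 9 (mod 28). So (-6)^{37} ≡ (-6)^{9} ≡ 7 (mod 29)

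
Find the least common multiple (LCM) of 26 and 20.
260

First find GCD(26, 20) using the Euclidean algorithm:
26 = 1 × 20 + 6
20 = 3 × 6 + 2
6 = 3 × 2 + 0
GCD(26, 20) = 2

LCM formula: LCM(a, b) = (a × b) / GCD(a, b)
LCM(26, 20) = (26 × 20) / 2
LCM(26, 20) = 520 / 2
LCM(26, 20) = 260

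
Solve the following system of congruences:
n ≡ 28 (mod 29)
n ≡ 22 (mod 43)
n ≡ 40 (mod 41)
35669

Using the Chinese Remainder Theorem:
M = product of moduli = 51127
For equation 1: M_1 = 1763, 1763 ≡ 23 (mod 29), inverse of 1763 mod 29 is 24 (check: 23 × 24 = 552 ≡ 1 (mod 29))
For equation 2: M_2 = 1189, 1189 ≡ 28 (mod 43), inverse of 1189 mod 43 is 20 (check: 28 × 20 = 560 ≡ 1 (mod 43))
For equation 3: M_3 = 1247, 1247 ≡ 17 (mod 41), inverse of 1247 mod 41 is 29 (check: 17 × 29 = 493 ≡ 1 (mod 41))
Combine: n ≡ Σ r_i×M_i×(M_i⁻¹ mod m_i) = 28×1763×24 + 22×1189×20 + 40×1247×29 = 1184736 + 523160 + 1446520 = 3154416
3154416 mod 51127 = 35669
n ≡ 35669 (mod 51127)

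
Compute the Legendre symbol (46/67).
(46/67) = 46^{33} mod 67 = -1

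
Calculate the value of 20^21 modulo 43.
Using repeated squaring. 21 = 16 + 4 + 1 (binary 10101). Repeated squaring mod 43: 20^1 ≡ 20; 20^2 ≡ 20² = 400 ≡ 13; 20^4 ≡ 13² = 169 ≡ 40; 20^8 ≡ 40² = 1600 ≡ 9; 20^16 ≡ 9² = 81 ≡ 38. Multiply: 20^21 = 20^16 × 20^4 × 20^1 ≡ 38 × 40 × 20 (mod 43): 38 × 40 = 1520 ≡ 15; 15 × 20 = 300 ≡ 42. So 20^21 ≡ 42 (mod 43).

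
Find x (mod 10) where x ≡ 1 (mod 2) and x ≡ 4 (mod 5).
M = 2 × 5 = 10. M₁ = 5, y₁ ≡ 1 (mod 2). M₂ = 2, y₂ ≡ 3 (mod 5). x = 1×5×1 + 4×2×3 ≡ 9 (mod 10)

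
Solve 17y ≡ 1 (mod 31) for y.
11

Using Extended Euclidean Algorithm:
gcd(17, 31) = 1
Bezout coefficients: 17 × 11 + 31 × -6 = 1
So 17 × 11 ≡ 1 (mod 31)
The inverse is 11 mod 31 = 11
Verification: 17 × 11 = 187 = 6 × 31 + 1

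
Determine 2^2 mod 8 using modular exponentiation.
2 = 2 (binary 10). Repeated squaring mod 8: 2^1 ≡ 2; 2^2 ≡ 2² = 4 ≡ 4. So 2^2 ≡ 4 (mod 8).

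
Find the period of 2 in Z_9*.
Powers of 2 mod 9: 2^1≡2, 2^2≡4, 2^3≡8, 2^4≡7, 2^5≡5, 2^6≡1. Order = 6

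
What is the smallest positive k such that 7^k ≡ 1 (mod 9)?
Powers of 7 mod 9: 7^1≡7, 7^2≡4, 7^3≡1. Order = 3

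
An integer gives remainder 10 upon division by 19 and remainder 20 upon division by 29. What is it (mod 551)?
M = 19 × 29 = 551. M₁ = 29, y₁ ≡ 2 (mod 19). M₂ = 19, y₂ ≡ 26 (mod 29). z = 10×29×2 + 20×19×26 ≡ 542 (mod 551). The smallest positive such number is 542.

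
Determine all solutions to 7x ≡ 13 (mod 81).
25

Since gcd(7, 81) = 1 divides 13, a solution exists.
Multiply both sides by the inverse of 7 mod 81:
  7^(-1) mod 81 = 58
  x ≡ 58 × 13 ≡ 754 ≡ 25 (mod 81)
Verification: 7 × 25 = 175 = 2 × 81 + 13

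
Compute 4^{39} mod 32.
0

Using successive squaring:
Binary expansion of 39: 100111
Powers of 4 mod 32 (each is the square of the previous):
  4^1 ≡ 4 (mod 32)
  4^2 ≡ 4² = 16 ≡ 16 (mod 32)
  4^4 ≡ 16² = 256 ≡ 0 (mod 32)
  4^8 ≡ 0² = 0 ≡ 0 (mod 32)
  4^16 ≡ 0² = 0 ≡ 0 (mod 32)
  4^32 ≡ 0² = 0 ≡ 0 (mod 32)
39 = 32 + 4 + 2 + 1, so 4^39 = 4^32 × 4^4 × 4^2 × 4^1 ≡ 0 × 0 × 16 × 4 (mod 32)
Multiplying step by step:
  0 × 0 = 0 ≡ 0 (mod 32)
  0 × 16 = 0 ≡ 0 (mod 32)
  0 × 4 = 0 ≡ 0 (mod 32)
Result: 4^39 ≡ 0 (mod 32)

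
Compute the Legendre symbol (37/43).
(37/43) = 37^{21} mod 43 = -1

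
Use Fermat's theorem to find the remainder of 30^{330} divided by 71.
30

By Fermat's Little Theorem, a^(p-1) ≡ 1 (mod p) for prime p and gcd(a, p) = 1
Here p = 71, so 30^70 ≡ 1 (mod 71)
We can reduce the exponent: 330 mod 70 = 50
So 30^330 ≡ 30^50 (mod 71)
Computing: 30^50 mod 71 = 30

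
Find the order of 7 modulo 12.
Powers of 7 mod 12: 7^1≡7, 7^2≡1. Order = 2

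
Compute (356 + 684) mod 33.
17

(356 + 684) = 1040
1040 mod 33 = 17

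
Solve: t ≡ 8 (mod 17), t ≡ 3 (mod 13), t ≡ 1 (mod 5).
M = 17 × 13 × 5 = 1105. M₁ = 65, y₁ ≡ 11 (mod 17). M₂ = 85, y₂ ≡ 2 (mod 13). M₃ = 221, y₃ ≡ 1 (mod 5). t = 8×65×11 + 3×85×2 + 1×221×1 ≡ 926 (mod 1105)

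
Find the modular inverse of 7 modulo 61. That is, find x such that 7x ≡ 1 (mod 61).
35

Using Extended Euclidean Algorithm:
gcd(7, 61) = 1
Bezout coefficients: 7 × -26 + 61 × 3 = 1
So 7 × -26 ≡ 1 (mod 61)
The inverse is -26 mod 61 = 35
Verification: 7 × 35 = 245 = 4 × 61 + 1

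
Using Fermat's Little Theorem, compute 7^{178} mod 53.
10

By Fermat's Little Theorem, a^(p-1) ≡ 1 (mod p) for prime p and gcd(a, p) = 1
Here p = 53, so 7^52 ≡ 1 (mod 53)
We can reduce the exponent: 178 mod 52 = 22
So 7^178 ≡ 7^22 (mod 53)
Computing: 7^22 mod 53 = 10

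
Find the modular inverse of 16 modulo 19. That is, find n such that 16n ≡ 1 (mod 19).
6

Using Extended Euclidean Algorithm:
gcd(16, 19) = 1
Bezout coefficients: 16 × 6 + 19 × -5 = 1
So 16 × 6 ≡ 1 (mod 19)
The inverse is 6 mod 19 = 6
Verification: 16 × 6 = 96 = 5 × 19 + 1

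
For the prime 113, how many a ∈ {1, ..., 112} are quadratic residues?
For prime 113, there are (p-1)/2 = (113-1)/2 = 56 quadratic residues (excluding 0).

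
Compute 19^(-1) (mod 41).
19^(-1) ≡ 13 (mod 41). Verification: 19 × 13 = 247 ≡ 1 (mod 41)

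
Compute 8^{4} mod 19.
11

Using successive squaring:
Binary expansion of 4: 100
Powers of 8 mod 19 (each is the square of the previous):
  8^1 ≡ 8 (mod 19)
  8^2 ≡ 8² = 64 ≡ 7 (mod 19)
  8^4 ≡ 7² = 49 ≡ 11 (mod 19)
4 is a power of 2, so 8^4 is the last square: ≡ 11 (mod 19)
Result: 8^4 ≡ 11 (mod 19)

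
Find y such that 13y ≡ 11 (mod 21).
17

Since gcd(13, 21) = 1 divides 11, a solution exists.
Multiply both sides by the inverse of 13 mod 21:
  13^(-1) mod 21 = 13
  x ≡ 13 × 11 ≡ 143 ≡ 17 (mod 21)
Verification: 13 × 17 = 221 = 10 × 21 + 11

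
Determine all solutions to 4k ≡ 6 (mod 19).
11

Since gcd(4, 19) = 1 divides 6, a solution exists.
Multiply both sides by the inverse of 4 mod 19:
  4^(-1) mod 19 = 5
  x ≡ 5 × 6 ≡ 30 ≡ 11 (mod 19)
Verification: 4 × 11 = 44 = 2 × 19 + 6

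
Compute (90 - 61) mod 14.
1

(90 - 61) = 29
29 mod 14 = 1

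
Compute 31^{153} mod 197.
115

Using successive squaring:
Binary expansion of 153: 10011001
Powers of 31 mod 197 (each is the square of the previous):
  31^1 ≡ 31 (mod 197)
  31^2 ≡ 31² = 961 ≡ 173 (mod 197)
  31^4 ≡ 173² = 29929 ≡ 182 (mod 197)
  31^8 ≡ 182² = 33124 ≡ 28 (mod 197)
  31^16 ≡ 28² = 784 ≡ 193 (mod 197)
  31^32 ≡ 193² = 37249 ≡ 16 (mod 197)
  31^64 ≡ 16² = 256 ≡ 59 (mod 197)
  31^128 ≡ 59² = 3481 ≡ 132 (mod 197)
153 = 128 + 16 + 8 + 1, so 31^153 = 31^128 × 31^16 × 31^8 × 31^1 ≡ 132 × 193 × 28 × 31 (mod 197)
Multiplying step by step:
  132 × 193 = 25476 ≡ 63 (mod 197)
  63 × 28 = 1764 ≡ 188 (mod 197)
  188 × 31 = 5828 ≡ 115 (mod 197)
Result: 31^153 ≡ 115 (mod 197)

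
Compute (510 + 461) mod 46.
5

(510 + 461) = 971
971 mod 46 = 5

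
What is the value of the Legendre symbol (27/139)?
(27/139) = 27^{69} mod 139 = -1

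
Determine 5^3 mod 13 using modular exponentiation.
3 = 2 + 1 (binary 11). Repeated squaring mod 13: 5^1 ≡ 5; 5^2 ≡ 5² = 25 ≡ 12. Multiply: 5^3 = 5^2 × 5^1 ≡ 12 × 5 (mod 13): 12 × 5 = 60 ≡ 8. So 5^3 ≡ 8 (mod 13).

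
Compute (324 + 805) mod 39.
37

(324 + 805) = 1129
1129 mod 39 = 37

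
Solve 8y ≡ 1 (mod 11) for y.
8^(-1) ≡ 7 (mod 11). Verification: 8 × 7 = 56 ≡ 1 (mod 11)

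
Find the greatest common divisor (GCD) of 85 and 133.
1

Using the Euclidean algorithm:
85 = 0 × 133 + 85
133 = 1 × 85 + 48
85 = 1 × 48 + 37
48 = 1 × 37 + 11
37 = 3 × 11 + 4
11 = 2 × 4 + 3
4 = 1 × 3 + 1
3 = 3 × 1 + 0

GCD(85, 133) = 1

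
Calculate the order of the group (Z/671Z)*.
600

Prime factorization: 671 = 11 × 61
Using the formula φ(n) = n × Π(1 - 1/p) for each prime factor p:
φ(671) = 671 × (1 - 1/11) × (1 - 1/61)
φ(671) = 600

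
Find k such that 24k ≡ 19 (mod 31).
15

Since gcd(24, 31) = 1 divides 19, a solution exists.
Multiply both sides by the inverse of 24 mod 31:
  24^(-1) mod 31 = 22
  x ≡ 22 × 19 ≡ 418 ≡ 15 (mod 31)
Verification: 24 × 15 = 360 = 11 × 31 + 19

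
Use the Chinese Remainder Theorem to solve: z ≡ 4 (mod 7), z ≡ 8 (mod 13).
M = 7 × 13 = 91. M₁ = 13, y₁ ≡ 6 (mod 7). M₂ = 7, y₂ ≡ 2 (mod 13). z = 4×13×6 + 8×7×2 ≡ 60 (mod 91)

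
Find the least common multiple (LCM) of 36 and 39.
468

First find GCD(36, 39) using the Euclidean algorithm:
36 = 0 × 39 + 36
39 = 1 × 36 + 3
36 = 12 × 3 + 0
GCD(36, 39) = 3

LCM formula: LCM(a, b) = (a × b) / GCD(a, b)
LCM(36, 39) = (36 × 39) / 3
LCM(36, 39) = 1404 / 3
LCM(36, 39) = 468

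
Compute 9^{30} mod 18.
9

Using successive squaring:
Binary expansion of 30: 11110
Powers of 9 mod 18 (each is the square of the previous):
  9^1 ≡ 9 (mod 18)
  9^2 ≡ 9² = 81 ≡ 9 (mod 18)
  9^4 ≡ 9² = 81 ≡ 9 (mod 18)
  9^8 ≡ 9² = 81 ≡ 9 (mod 18)
  9^16 ≡ 9² = 81 ≡ 9 (mod 18)
30 = 16 + 8 + 4 + 2, so 9^30 = 9^16 × 9^8 × 9^4 × 9^2 ≡ 9 × 9 × 9 × 9 (mod 18)
Multiplying step by step:
  9 × 9 = 81 ≡ 9 (mod 18)
  9 × 9 = 81 ≡ 9 (mod 18)
  9 × 9 = 81 ≡ 9 (mod 18)
Result: 9^30 ≡ 9 (mod 18)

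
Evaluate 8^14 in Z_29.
Using repeated squaring. 14 = 8 + 4 + 2 (binary 1110). Repeated squaring mod 29: 8^1 ≡ 8; 8^2 ≡ 8² = 64 ≡ 6; 8^4 ≡ 6² = 36 ≡ 7; 8^8 ≡ 7² = 49 ≡ 20. Multiply: 8^14 = 8^8 × 8^4 × 8^2 ≡ 20 × 7 × 6 (mod 29): 20 × 7 = 140 ≡ 24; 24 × 6 = 144 ≡ 28. So 8^14 ≡ 28 (mod 29).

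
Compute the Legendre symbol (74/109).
(74/109) = 74^{54} mod 109 = 1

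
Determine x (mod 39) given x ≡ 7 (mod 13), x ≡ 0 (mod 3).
33

Using the Chinese Remainder Theorem:
M = product of moduli = 39
For equation 1: M_1 = 3, 3 ≡ 3 (mod 13), inverse of 3 mod 13 is 9 (check: 3 × 9 = 27 ≡ 1 (mod 13))
For equation 2: M_2 = 13, 13 ≡ 1 (mod 3), inverse of 13 mod 3 is 1 (check: 1 × 1 = 1 ≡ 1 (mod 3))
Combine: x ≡ Σ r_i×M_i×(M_i⁻¹ mod m_i) = 7×3×9 + 0×13×1 = 189 + 0 = 189
189 mod 39 = 33
x ≡ 33 (mod 39)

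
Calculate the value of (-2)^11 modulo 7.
Using Fermat: (-2)^{6} ≡ 1 (mod 7). 11 ≡ 5 (mod 6). So (-2)^{11} ≡ (-2)^{5} ≡ 3 (mod 7)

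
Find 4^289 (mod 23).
Using Fermat: 4^{22} ≡ 1 (mod 23). 289 ≡ 3 (mod 22). So 4^{289} ≡ 4^{3} ≡ 18 (mod 23)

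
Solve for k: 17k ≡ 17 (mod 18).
1

Since gcd(17, 18) = 1 divides 17, a solution exists.
Multiply both sides by the inverse of 17 mod 18:
  17^(-1) mod 18 = 17
  x ≡ 17 × 17 ≡ 289 ≡ 1 (mod 18)
Verification: 17 × 1 = 17 = 0 × 18 + 17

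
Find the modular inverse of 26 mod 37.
26^(-1) ≡ 10 (mod 37). Verification: 26 × 10 = 260 ≡ 1 (mod 37)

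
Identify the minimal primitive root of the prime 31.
p - 1 = 30 has prime divisors 2, 3, 5. h is a primitive root mod 31 iff h^(30/q) ≢ 1 (mod 31) for each such q.
h = 2: 2^15 ≡ 1, 2^10 ≡ 1, 2^6 ≡ 2 (mod 31); 2^15 ≡ 1, so not a primitive root.
h = 3: 3^15 ≡ 30, 3^10 ≡ 25, 3^6 ≡ 16 (mod 31); none is 1, so 3 has order 30 and is a primitive root.
The smallest primitive root mod 31 is g = 3.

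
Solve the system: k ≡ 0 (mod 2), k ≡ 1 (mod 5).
M = 2 × 5 = 10. M₁ = 5, y₁ ≡ 1 (mod 2). M₂ = 2, y₂ ≡ 3 (mod 5). k = 0×5×1 + 1×2×3 ≡ 6 (mod 10)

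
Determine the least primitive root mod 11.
p - 1 = 10 has prime divisors 2, 5. h is a primitive root mod 11 iff h^(10/q) ≢ 1 (mod 11) for each such q.
h = 2: 2^5 ≡ 10, 2^2 ≡ 4 (mod 11); none is 1, so 2 has order 10 and is a primitive root.
The smallest primitive root mod 11 is g = 2.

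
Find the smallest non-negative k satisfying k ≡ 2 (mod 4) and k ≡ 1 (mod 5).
M = 4 × 5 = 20. M₁ = 5, y₁ ≡ 1 (mod 4). M₂ = 4, y₂ ≡ 4 (mod 5). k = 2×5×1 + 1×4×4 ≡ 6 (mod 20)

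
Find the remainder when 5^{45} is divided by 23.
By Fermat: 5^{22} ≡ 1 (mod 23). 45 = 2×22 + 1. So 5^{45} ≡ 5^{1} ≡ 5 (mod 23)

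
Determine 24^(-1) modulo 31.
24^(-1) ≡ 22 (mod 31). Verification: 24 × 22 = 528 ≡ 1 (mod 31)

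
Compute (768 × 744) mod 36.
0

(768 × 744) = 571392
571392 mod 36 = 0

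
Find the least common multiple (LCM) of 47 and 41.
1927

First find GCD(47, 41) using the Euclidean algorithm:
47 = 1 × 41 + 6
41 = 6 × 6 + 5
6 = 1 × 5 + 1
5 = 5 × 1 + 0
GCD(47, 41) = 1

LCM formula: LCM(a, b) = (a × b) / GCD(a, b)
LCM(47, 41) = (47 × 41) / 1
LCM(47, 41) = 1927 / 1
LCM(47, 41) = 1927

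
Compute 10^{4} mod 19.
6

Using successive squaring:
Binary expansion of 4: 100
Powers of 10 mod 19 (each is the square of the previous):
  10^1 ≡ 10 (mod 19)
  10^2 ≡ 10² = 100 ≡ 5 (mod 19)
  10^4 ≡ 5² = 25 ≡ 6 (mod 19)
4 is a power of 2, so 10^4 is the last square: ≡ 6 (mod 19)
Result: 10^4 ≡ 6 (mod 19)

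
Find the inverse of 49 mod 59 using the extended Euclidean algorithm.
Extended GCD: 49(-6) + 59(5) = 1. So 49^(-1) ≡ 53 ≡ 53 (mod 59). Verify: 49 × 53 = 2597 ≡ 1 (mod 59)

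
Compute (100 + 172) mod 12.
8

(100 + 172) = 272
272 mod 12 = 8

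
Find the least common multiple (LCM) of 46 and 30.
690

First find GCD(46, 30) using the Euclidean algorithm:
46 = 1 × 30 + 16
30 = 1 × 16 + 14
16 = 1 × 14 + 2
14 = 7 × 2 + 0
GCD(46, 30) = 2

LCM formula: LCM(a, b) = (a × b) / GCD(a, b)
LCM(46, 30) = (46 × 30) / 2
LCM(46, 30) = 1380 / 2
LCM(46, 30) = 690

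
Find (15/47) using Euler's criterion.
(15/47) = 15^{23} mod 47 = -1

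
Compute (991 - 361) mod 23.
9

(991 - 361) = 630
630 mod 23 = 9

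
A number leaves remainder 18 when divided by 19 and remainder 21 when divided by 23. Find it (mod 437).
M = 19 × 23 = 437. M₁ = 23, y₁ ≡ 5 (mod 19). M₂ = 19, y₂ ≡ 17 (mod 23). x = 18×23×5 + 21×19×17 ≡ 113 (mod 437)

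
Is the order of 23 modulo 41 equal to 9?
No, the actual order is 10, not 9.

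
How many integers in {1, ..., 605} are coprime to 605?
440

Prime factorization: 605 = 5 × 11^2
Using the formula φ(n) = n × Π(1 - 1/p) for each prime factor p:
φ(605) = 605 × (1 - 1/5) × (1 - 1/11)
φ(605) = 440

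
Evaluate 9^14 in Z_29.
Using repeated squaring. 14 = 8 + 4 + 2 (binary 1110). Repeated squaring mod 29: 9^1 ≡ 9; 9^2 ≡ 9² = 81 ≡ 23; 9^4 ≡ 23² = 529 ≡ 7; 9^8 ≡ 7² = 49 ≡ 20. Multiply: 9^14 = 9^8 × 9^4 × 9^2 ≡ 20 × 7 × 23 (mod 29): 20 × 7 = 140 ≡ 24; 24 × 23 = 552 ≡ 1. So 9^14 ≡ 1 (mod 29).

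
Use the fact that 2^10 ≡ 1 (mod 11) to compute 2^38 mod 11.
By Fermat: 2^{10} ≡ 1 (mod 11). 38 = 3×10 + 8. So 2^{38} ≡ 2^{8} ≡ 3 (mod 11)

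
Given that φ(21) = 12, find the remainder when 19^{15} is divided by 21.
By Euler: 19^{12} ≡ 1 (mod 21) since gcd(19, 21) = 1. 15 = 1×12 + 3. So 19^{15} ≡ 19^{3} ≡ 13 (mod 21)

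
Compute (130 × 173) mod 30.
20

(130 × 173) = 22490
22490 mod 30 = 20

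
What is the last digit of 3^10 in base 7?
10 = 8 + 2 (binary 1010). Repeated squaring mod 7: 3^1 ≡ 3; 3^2 ≡ 3² = 9 ≡ 2; 3^4 ≡ 2² = 4 ≡ 4; 3^8 ≡ 4² = 16 ≡ 2. Multiply: 3^10 = 3^8 × 3^2 ≡ 2 × 2 (mod 7): 2 × 2 = 4 ≡ 4. So 3^10 ≡ 4 (mod 7).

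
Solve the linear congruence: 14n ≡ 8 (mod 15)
7

Since gcd(14, 15) = 1 divides 8, a solution exists.
Multiply both sides by the inverse of 14 mod 15:
  14^(-1) mod 15 = 14
  x ≡ 14 × 8 ≡ 112 ≡ 7 (mod 15)
Verification: 14 × 7 = 98 = 6 × 15 + 8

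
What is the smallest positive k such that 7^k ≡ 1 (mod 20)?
Powers of 7 mod 20: 7^1≡7, 7^2≡9, 7^3≡3, 7^4≡1. Order = 4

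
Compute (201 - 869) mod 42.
4

(201 - 869) = -668
-668 mod 42 = 4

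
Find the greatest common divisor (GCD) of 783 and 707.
1

Using the Euclidean algorithm:
783 = 1 × 707 + 76
707 = 9 × 76 + 23
76 = 3 × 23 + 7
23 = 3 × 7 + 2
7 = 3 × 2 + 1
2 = 2 × 1 + 0

GCD(783, 707) = 1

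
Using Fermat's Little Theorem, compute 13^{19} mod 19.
13

By Fermat's Little Theorem, a^(p-1) ≡ 1 (mod p) for prime p and gcd(a, p) = 1
Here p = 19, so 13^18 ≡ 1 (mod 19)
We can reduce the exponent: 19 mod 18 = 1
So 13^19 ≡ 13^1 (mod 19)
Computing: 13^1 mod 19 = 13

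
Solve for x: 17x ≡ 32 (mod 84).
76

Since gcd(17, 84) = 1 divides 32, a solution exists.
Multiply both sides by the inverse of 17 mod 84:
  17^(-1) mod 84 = 5
  x ≡ 5 × 32 ≡ 160 ≡ 76 (mod 84)
Verification: 17 × 76 = 1292 = 15 × 84 + 32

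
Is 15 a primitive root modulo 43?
p - 1 = 42 has prime divisors 2, 3, 7. Check 15^(42/q) mod 43 for each: 15^(42/2) = 15^21 ≡ 1, 15^(42/3) = 15^14 ≡ 6, 15^(42/7) = 15^6 ≡ 11 (mod 43). Since 15^21 ≡ 1 (mod 43), the order of 15 divides 21 (in fact the order is 21) ≠ 42, so it is not a primitive root.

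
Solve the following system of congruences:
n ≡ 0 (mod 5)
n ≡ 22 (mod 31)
115

Using the Chinese Remainder Theorem:
M = product of moduli = 155
For equation 1: M_1 = 31, 31 ≡ 1 (mod 5), inverse of 31 mod 5 is 1 (check: 1 × 1 = 1 ≡ 1 (mod 5))
For equation 2: M_2 = 5, 5 ≡ 5 (mod 31), inverse of 5 mod 31 is 25 (check: 5 × 25 = 125 ≡ 1 (mod 31))
Combine: n ≡ Σ r_i×M_i×(M_i⁻¹ mod m_i) = 0×31×1 + 22×5×25 = 0 + 2750 = 2750
2750 mod 155 = 115
n ≡ 115 (mod 155)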